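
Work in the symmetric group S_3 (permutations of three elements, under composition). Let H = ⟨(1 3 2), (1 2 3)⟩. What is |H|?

|⟨(1 3 2)⟩| = 3 and |⟨(1 2 3)⟩| = 3, so |H| is a multiple of lcm(3, 3) = 3 and divides |G| = 6.
Closing under the operation: H = {e, (1 2 3), (1 3 2)}, so |H| = 3.

3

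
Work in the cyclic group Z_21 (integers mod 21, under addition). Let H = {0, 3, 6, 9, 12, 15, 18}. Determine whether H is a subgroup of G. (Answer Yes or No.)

Yes

|H| = 7 divides |G| = 21, consistent with Lagrange.
H contains the identity, every element's inverse is in H, and H is closed under +: it is a subgroup.
In fact H = ⟨18⟩.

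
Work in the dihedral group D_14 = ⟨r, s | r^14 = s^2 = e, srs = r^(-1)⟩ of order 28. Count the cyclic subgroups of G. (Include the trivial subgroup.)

Group the elements of G by the cyclic subgroup they generate; each cyclic subgroup of order d accounts for φ(d) elements.
Cyclic subgroups by order — order 1: 1; order 2: 15; order 7: 1; order 14: 1.
Total: 18.

18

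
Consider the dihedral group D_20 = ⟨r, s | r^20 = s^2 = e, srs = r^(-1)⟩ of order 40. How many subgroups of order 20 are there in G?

3

|G| = 40 and 20 | 40, so subgroups of order 20 are possible by Lagrange.
The subgroups of order 20 are: {e, r, r^2, r^3, r^4, r^5, r^6, r^7, r^8, r^9, r^10, r^11, r^12, r^13, r^14, r^15, r^16, r^17, r^18, r^19}; {e, r^2, r^4, r^6, r^8, r^10, r^12, r^14, r^16, r^18, s, r^2s, r^4s, r^6s, r^8s, r^10s, r^12s, r^14s, r^16s, r^18s}; {e, r^2, r^4, r^6, r^8, r^10, r^12, r^14, r^16, r^18, rs, r^3s, r^5s, r^7s, r^9s, r^11s, r^13s, r^15s, r^17s, r^19s}.
So G has 3 subgroups of order 20.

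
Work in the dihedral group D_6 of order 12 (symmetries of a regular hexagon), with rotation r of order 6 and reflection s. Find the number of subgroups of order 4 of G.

|G| = 12 and 4 | 12, so subgroups of order 4 are possible by Lagrange.
The subgroups of order 4 are: {e, r^3, r^2s, r^5s}; {e, r^3, s, r^3s}; {e, r^3, rs, r^4s}.
So G has 3 subgroups of order 4.

3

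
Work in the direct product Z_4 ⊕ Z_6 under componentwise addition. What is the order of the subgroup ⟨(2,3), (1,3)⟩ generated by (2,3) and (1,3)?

8

|⟨(2,3)⟩| = 2 and |⟨(1,3)⟩| = 4, so |H| is a multiple of lcm(2, 4) = 4 and divides |G| = 24.
Closing under the operation: H = {(0,0), (0,3), (1,0), (1,3), (2,0), (2,3), (3,0), (3,3)}, so |H| = 8.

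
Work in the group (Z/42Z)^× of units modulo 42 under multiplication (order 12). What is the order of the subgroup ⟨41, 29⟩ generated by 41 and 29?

4

|⟨41⟩| = 2 and |⟨29⟩| = 2, so |H| is a multiple of lcm(2, 2) = 2 and divides |G| = 12.
Closing under the operation: H = {1, 13, 29, 41}, so |H| = 4.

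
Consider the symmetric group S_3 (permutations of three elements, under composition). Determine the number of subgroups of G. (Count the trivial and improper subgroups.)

6

|G| = 6, so by Lagrange every subgroup order divides 6. Divisors: 1, 2, 3, 6.
Subgroups by order — order 1: 1; order 2: 3; order 3: 1; order 6: 1.
Total: 1 + 3 + 1 + 1 = 6.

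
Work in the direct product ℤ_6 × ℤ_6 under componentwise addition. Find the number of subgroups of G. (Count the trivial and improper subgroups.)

|G| = 36, so by Lagrange every subgroup order divides 36. Divisors: 1, 2, 3, 4, 6, 9, 12, 18, 36.
Subgroups by order — order 1: 1; order 2: 3; order 3: 4; order 4: 1; order 6: 12; order 9: 1; order 12: 4; order 18: 3; order 36: 1.
Total: 1 + 3 + 4 + 1 + 12 + 1 + 4 + 3 + 1 = 30.

30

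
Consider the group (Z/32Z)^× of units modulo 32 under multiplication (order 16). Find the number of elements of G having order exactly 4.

4

The elements of order 4 are: 7, 9, 23, 25.
That's 4.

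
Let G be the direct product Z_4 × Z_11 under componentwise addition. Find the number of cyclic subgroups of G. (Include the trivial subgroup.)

6

A cyclic subgroup of order d is generated by each of its φ(d) elements of order d, so the cyclic subgroups of order d number (#elements of order d)/φ(d).
Cyclic subgroups by order — order 1: 1; order 2: 1; order 4: 1; order 11: 1; order 22: 1; order 44: 1.
Total: 6.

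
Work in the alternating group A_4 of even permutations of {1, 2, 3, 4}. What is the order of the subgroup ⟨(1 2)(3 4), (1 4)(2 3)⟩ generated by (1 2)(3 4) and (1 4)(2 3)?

|⟨(1 2)(3 4)⟩| = 2 and |⟨(1 4)(2 3)⟩| = 2, so |H| is a multiple of lcm(2, 2) = 2 and divides |G| = 12.
Closing under the operation: H = {e, (1 2)(3 4), (1 3)(2 4), (1 4)(2 3)}, so |H| = 4.

4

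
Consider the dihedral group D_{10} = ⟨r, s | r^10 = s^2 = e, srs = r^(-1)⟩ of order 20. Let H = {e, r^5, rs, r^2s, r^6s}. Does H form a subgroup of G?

Closure fails: r^5 · r^2s = r^7s ∉ H. So H is not a subgroup.

No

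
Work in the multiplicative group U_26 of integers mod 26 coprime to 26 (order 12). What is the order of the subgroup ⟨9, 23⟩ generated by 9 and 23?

6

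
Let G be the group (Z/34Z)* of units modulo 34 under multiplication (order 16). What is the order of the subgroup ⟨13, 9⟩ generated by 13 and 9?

8

|⟨13⟩| = 4 and |⟨9⟩| = 8, so |H| is a multiple of lcm(4, 8) = 8 and divides |G| = 16.
Closing under the operation: H = {1, 9, 13, 15, 19, 21, 25, 33}, so |H| = 8.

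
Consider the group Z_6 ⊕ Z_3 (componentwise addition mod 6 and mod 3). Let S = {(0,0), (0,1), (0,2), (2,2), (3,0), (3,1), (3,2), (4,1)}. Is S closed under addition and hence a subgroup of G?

|S| = 8 does not divide |G| = 18, so by Lagrange S is not a subgroup.

No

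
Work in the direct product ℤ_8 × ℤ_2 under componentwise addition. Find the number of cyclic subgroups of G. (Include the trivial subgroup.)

Group the elements of G by the cyclic subgroup they generate; each cyclic subgroup of order d accounts for φ(d) elements.
Cyclic subgroups by order — order 1: 1; order 2: 3; order 4: 2; order 8: 2.
Total: 8.

8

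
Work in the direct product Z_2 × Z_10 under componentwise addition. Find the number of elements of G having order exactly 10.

An element (a,b) has order lcm(ord(a), ord(b)); count pairs with lcm equal to 10.
Enumerating gives 12 such elements.

12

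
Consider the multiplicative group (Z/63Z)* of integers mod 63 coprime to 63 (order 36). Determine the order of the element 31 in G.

Compute successive powers of 31 mod 63: 31, 16, 55, 4, 61, 1; 31^6 ≡ 1 (mod 63).
So |⟨31⟩| = 6.

6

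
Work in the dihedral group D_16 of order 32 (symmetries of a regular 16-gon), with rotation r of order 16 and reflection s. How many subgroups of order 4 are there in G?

9

|G| = 32 and 4 | 32, so subgroups of order 4 are possible by Lagrange.
The subgroups of order 4 are: {e, r^8, r^2s, r^10s}; {e, r^8, r^3s, r^11s}; {e, r^4, r^8, r^12}; {e, r^8, r^4s, r^12s}; … (9 in all).
So G has 9 subgroups of order 4.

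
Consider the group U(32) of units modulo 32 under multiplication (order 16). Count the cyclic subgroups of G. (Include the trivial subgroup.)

A cyclic subgroup of order d is generated by each of its φ(d) elements of order d, so the cyclic subgroups of order d number (#elements of order d)/φ(d).
Cyclic subgroups by order — order 1: 1; order 2: 3; order 4: 2; order 8: 2.
Total: 8.

8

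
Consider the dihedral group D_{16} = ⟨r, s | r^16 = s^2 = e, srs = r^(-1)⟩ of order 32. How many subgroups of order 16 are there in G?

3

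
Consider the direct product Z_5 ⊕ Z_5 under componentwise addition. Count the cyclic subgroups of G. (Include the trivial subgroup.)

7

Each element a generates a cyclic subgroup ⟨a⟩; distinct elements may generate the same one (a cyclic group of order d has φ(d) generators).
Cyclic subgroups by order — order 1: 1; order 5: 6.
Total: 7.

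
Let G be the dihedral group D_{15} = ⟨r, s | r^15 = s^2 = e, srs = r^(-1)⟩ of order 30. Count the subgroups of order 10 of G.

|G| = 30 and 10 | 30, so subgroups of order 10 are possible by Lagrange.
The subgroups of order 10 are: {e, r^3, r^6, r^9, r^12, rs, r^4s, r^7s, r^10s, r^13s}; {e, r^3, r^6, r^9, r^12, r^2s, r^5s, r^8s, r^11s, r^14s}; {e, r^3, r^6, r^9, r^12, s, r^3s, r^6s, r^9s, r^12s}.
So G has 3 subgroups of order 10.

3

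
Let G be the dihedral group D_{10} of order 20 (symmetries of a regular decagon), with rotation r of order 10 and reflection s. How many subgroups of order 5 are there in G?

|G| = 20 and 5 | 20, so subgroups of order 5 are possible by Lagrange.
The subgroups of order 5 are: {e, r^2, r^4, r^6, r^8}.
So G has 1 subgroup of order 5.

1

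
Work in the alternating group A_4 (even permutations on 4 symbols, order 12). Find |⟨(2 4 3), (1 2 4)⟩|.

12

|⟨(2 4 3)⟩| = 3 and |⟨(1 2 4)⟩| = 3, so |H| is a multiple of lcm(3, 3) = 3 and divides |G| = 12.
Closing {(2 4 3), (1 2 4)} under the group operation gives all of G, so |H| = 12.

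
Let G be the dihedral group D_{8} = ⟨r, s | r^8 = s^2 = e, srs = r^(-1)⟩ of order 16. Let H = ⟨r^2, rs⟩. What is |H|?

8

|⟨r^2⟩| = 4 and |⟨rs⟩| = 2, so |H| is a multiple of lcm(4, 2) = 4 and divides |G| = 16.
Closing under the operation: H = {e, r^2, r^4, r^6, rs, r^3s, r^5s, r^7s}, so |H| = 8.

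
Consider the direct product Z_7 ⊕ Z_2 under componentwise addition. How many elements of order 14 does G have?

6

An element (a,b) has order lcm(ord(a), ord(b)); count pairs with lcm equal to 14.
Enumerating gives 6 such elements.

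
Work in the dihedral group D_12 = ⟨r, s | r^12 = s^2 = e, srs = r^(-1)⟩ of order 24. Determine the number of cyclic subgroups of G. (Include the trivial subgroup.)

18

Group the elements of G by the cyclic subgroup they generate; each cyclic subgroup of order d accounts for φ(d) elements.
Cyclic subgroups by order — order 1: 1; order 2: 13; order 3: 1; order 4: 1; order 6: 1; order 12: 1.
Total: 18.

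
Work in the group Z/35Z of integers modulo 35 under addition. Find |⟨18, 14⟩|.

|⟨18⟩| = 35 and |⟨14⟩| = 5, so |H| is a multiple of lcm(35, 5) = 35 and divides |G| = 35.
Closing {18, 14} under the group operation gives all of G, so |H| = 35.

35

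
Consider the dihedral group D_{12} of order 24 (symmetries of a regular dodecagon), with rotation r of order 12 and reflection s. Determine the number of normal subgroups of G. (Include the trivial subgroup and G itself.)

G has 34 subgroups. Checking conjugation-invariance by order — order 1: 1/1 normal; order 2: 1/13 normal; order 3: 1/1 normal; order 4: 1/7 normal; order 6: 1/5 normal; order 8: 0/3 normal; order 12: 3/3 normal; order 24: 1/1 normal.
Total normal subgroups: 9.

9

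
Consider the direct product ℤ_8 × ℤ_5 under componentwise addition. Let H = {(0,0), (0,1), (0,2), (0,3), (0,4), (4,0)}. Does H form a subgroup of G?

No

|H| = 6 does not divide |G| = 40, so by Lagrange H is not a subgroup.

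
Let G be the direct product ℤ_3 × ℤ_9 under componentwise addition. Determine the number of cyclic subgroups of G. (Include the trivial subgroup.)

Group the elements of G by the cyclic subgroup they generate; each cyclic subgroup of order d accounts for φ(d) elements.
Cyclic subgroups by order — order 1: 1; order 3: 4; order 9: 3.
Total: 8.

8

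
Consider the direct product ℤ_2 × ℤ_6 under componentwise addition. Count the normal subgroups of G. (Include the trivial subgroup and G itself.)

10

G is abelian, so every subgroup is normal.
G has 10 subgroups in total, hence 10 normal subgroups.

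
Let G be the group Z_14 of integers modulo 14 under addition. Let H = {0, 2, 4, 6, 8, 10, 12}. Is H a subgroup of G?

Yes

|H| = 7 divides |G| = 14, consistent with Lagrange.
H contains the identity, every element's inverse is in H, and H is closed under +: it is a subgroup.
In fact H = ⟨2⟩.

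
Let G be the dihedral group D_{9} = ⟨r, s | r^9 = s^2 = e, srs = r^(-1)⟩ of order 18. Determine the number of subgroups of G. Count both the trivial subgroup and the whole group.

16

|G| = 18, so by Lagrange every subgroup order divides 18. Divisors: 1, 2, 3, 6, 9, 18.
Subgroups by order — order 1: 1; order 2: 9; order 3: 1; order 6: 3; order 9: 1; order 18: 1.
Total: 1 + 9 + 1 + 3 + 1 + 1 = 16.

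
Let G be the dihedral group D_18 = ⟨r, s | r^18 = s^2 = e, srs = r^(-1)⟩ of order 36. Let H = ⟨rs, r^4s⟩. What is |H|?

12

|⟨rs⟩| = 2 and |⟨r^4s⟩| = 2, so |H| is a multiple of lcm(2, 2) = 2 and divides |G| = 36.
Closing under the operation: H = {e, r^3, r^6, r^9, r^12, r^15, rs, r^4s, r^7s, r^10s, r^13s, r^16s}, so |H| = 12.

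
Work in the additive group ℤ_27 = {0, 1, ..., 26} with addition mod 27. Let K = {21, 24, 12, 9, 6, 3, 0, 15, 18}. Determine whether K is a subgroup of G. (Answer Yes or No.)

|K| = 9 divides |G| = 27, consistent with Lagrange.
K contains the identity, every element's inverse is in K, and K is closed under +: it is a subgroup.
In fact K = ⟨3⟩.

Yes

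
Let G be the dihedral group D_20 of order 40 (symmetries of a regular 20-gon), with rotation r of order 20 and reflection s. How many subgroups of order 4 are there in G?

|G| = 40 and 4 | 40, so subgroups of order 4 are possible by Lagrange.
The subgroups of order 4 are: {e, r^10, s, r^10s}; {e, r^10, rs, r^11s}; {e, r^10, r^2s, r^12s}; {e, r^10, r^3s, r^13s}; … (11 in all).
So G has 11 subgroups of order 4.

11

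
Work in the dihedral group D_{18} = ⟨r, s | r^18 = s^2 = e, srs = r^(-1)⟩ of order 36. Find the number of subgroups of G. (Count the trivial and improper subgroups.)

|G| = 36, so by Lagrange every subgroup order divides 36. Divisors: 1, 2, 3, 4, 6, 9, 12, 18, 36.
Subgroups by order — order 1: 1; order 2: 19; order 3: 1; order 4: 9; order 6: 7; order 9: 1; order 12: 3; order 18: 3; order 36: 1.
Total: 1 + 19 + 1 + 9 + 7 + 1 + 3 + 3 + 1 = 45.

45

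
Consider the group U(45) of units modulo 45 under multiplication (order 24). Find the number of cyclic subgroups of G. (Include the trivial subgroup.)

Group the elements of G by the cyclic subgroup they generate; each cyclic subgroup of order d accounts for φ(d) elements.
Cyclic subgroups by order — order 1: 1; order 2: 3; order 3: 1; order 4: 2; order 6: 3; order 12: 2.
Total: 12.

12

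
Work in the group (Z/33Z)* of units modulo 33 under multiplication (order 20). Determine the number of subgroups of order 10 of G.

|G| = 20 and 10 | 20, so subgroups of order 10 are possible by Lagrange.
The subgroups of order 10 are: {1, 4, 7, 10, 13, 16, 19, 25, 28, 31}; {1, 4, 5, 14, 16, 20, 23, 25, 26, 31}; {1, 2, 4, 8, 16, 17, 25, 29, 31, 32}.
So G has 3 subgroups of order 10.

3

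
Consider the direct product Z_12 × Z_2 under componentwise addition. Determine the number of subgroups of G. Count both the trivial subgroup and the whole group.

16

|G| = 24, so by Lagrange every subgroup order divides 24. Divisors: 1, 2, 3, 4, 6, 8, 12, 24.
Subgroups by order — order 1: 1; order 2: 3; order 3: 1; order 4: 3; order 6: 3; order 8: 1; order 12: 3; order 24: 1.
Total: 1 + 3 + 1 + 3 + 3 + 1 + 3 + 1 = 16.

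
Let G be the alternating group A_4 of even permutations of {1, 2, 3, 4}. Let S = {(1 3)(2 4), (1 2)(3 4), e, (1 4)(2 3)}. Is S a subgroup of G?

|S| = 4 divides |G| = 12, consistent with Lagrange.
S contains the identity, every element's inverse is in S, and S is closed under ∘: it is a subgroup.

Yes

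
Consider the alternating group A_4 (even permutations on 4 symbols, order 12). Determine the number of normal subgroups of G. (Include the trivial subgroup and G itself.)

3

G has 10 subgroups. Checking conjugation-invariance by order — order 1: 1/1 normal; order 2: 0/3 normal; order 3: 0/4 normal; order 4: 1/1 normal; order 12: 1/1 normal.
Total normal subgroups: 3.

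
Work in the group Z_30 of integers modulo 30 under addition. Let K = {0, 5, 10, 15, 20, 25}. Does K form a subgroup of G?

|K| = 6 divides |G| = 30, consistent with Lagrange.
K contains the identity, every element's inverse is in K, and K is closed under +: it is a subgroup.
In fact K = ⟨5⟩.

Yes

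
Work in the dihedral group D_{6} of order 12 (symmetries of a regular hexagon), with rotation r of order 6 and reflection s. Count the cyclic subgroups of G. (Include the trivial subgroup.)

10

Each element a generates a cyclic subgroup ⟨a⟩; distinct elements may generate the same one (a cyclic group of order d has φ(d) generators).
Cyclic subgroups by order — order 1: 1; order 2: 7; order 3: 1; order 6: 1.
Total: 10.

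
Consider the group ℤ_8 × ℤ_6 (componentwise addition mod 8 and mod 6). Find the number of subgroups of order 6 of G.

|G| = 48 and 6 | 48, so subgroups of order 6 are possible by Lagrange.
The subgroups of order 6 are: {(0,0), (0,1), (0,2), (0,3), (0,4), (0,5)}; {(0,0), (0,2), (0,4), (4,0), (4,2), (4,4)}; {(0,0), (0,2), (0,4), (4,1), (4,3), (4,5)}.
So G has 3 subgroups of order 6.

3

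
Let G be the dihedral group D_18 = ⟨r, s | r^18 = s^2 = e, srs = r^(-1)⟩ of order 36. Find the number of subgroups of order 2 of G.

19

|G| = 36 and 2 | 36, so subgroups of order 2 are possible by Lagrange.
The subgroups of order 2 are: {e, r^10s}; {e, r^11s}; {e, r^12s}; {e, r^13s}; … (19 in all).
So G has 19 subgroups of order 2.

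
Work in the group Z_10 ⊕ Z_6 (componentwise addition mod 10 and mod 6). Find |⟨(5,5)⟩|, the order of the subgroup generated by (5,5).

The order of (5,5) in Z_10 × Z_6 is lcm(ord(5) in Z_10, ord(5) in Z_6).
ord(5) = 2 and ord(5) = 6, so |⟨(5,5)⟩| = lcm(2, 6) = 6.

6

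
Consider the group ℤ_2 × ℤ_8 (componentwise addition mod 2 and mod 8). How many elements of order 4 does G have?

An element (a,b) has order lcm(ord(a), ord(b)); count pairs with lcm equal to 4.
Enumerating gives 4 such elements.

4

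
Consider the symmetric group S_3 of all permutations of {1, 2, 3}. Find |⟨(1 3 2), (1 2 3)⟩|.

|⟨(1 3 2)⟩| = 3 and |⟨(1 2 3)⟩| = 3, so |H| is a multiple of lcm(3, 3) = 3 and divides |G| = 6.
Closing under the operation: H = {e, (1 2 3), (1 3 2)}, so |H| = 3.

3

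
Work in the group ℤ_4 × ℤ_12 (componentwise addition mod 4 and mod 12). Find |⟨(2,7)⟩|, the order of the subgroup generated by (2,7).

12

The order of (2,7) in Z_4 × Z_12 is lcm(ord(2) in Z_4, ord(7) in Z_12).
ord(2) = 2 and ord(7) = 12, so |⟨(2,7)⟩| = lcm(2, 12) = 12.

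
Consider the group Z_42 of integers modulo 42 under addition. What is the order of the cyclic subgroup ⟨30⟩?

In Z_42, the order of an element a is n/gcd(a, n).
gcd(30, 42) = 6, so |⟨30⟩| = 42/6 = 7.

7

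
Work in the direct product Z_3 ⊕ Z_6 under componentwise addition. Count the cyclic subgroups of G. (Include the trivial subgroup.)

10

Each element a generates a cyclic subgroup ⟨a⟩; distinct elements may generate the same one (a cyclic group of order d has φ(d) generators).
Cyclic subgroups by order — order 1: 1; order 2: 1; order 3: 4; order 6: 4.
Total: 10.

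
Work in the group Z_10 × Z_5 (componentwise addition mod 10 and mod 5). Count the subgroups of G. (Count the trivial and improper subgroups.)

|G| = 50, so by Lagrange every subgroup order divides 50. Divisors: 1, 2, 5, 10, 25, 50.
Subgroups by order — order 1: 1; order 2: 1; order 5: 6; order 10: 6; order 25: 1; order 50: 1.
Total: 1 + 1 + 6 + 6 + 1 + 1 = 16.

16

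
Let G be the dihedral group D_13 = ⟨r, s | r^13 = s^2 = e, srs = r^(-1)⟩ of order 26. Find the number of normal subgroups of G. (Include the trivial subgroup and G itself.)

3

G has 16 subgroups. Checking conjugation-invariance by order — order 1: 1/1 normal; order 2: 0/13 normal; order 13: 1/1 normal; order 26: 1/1 normal.
Total normal subgroups: 3.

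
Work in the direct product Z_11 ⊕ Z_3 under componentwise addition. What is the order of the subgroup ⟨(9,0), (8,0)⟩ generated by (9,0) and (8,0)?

11

|⟨(9,0)⟩| = 11 and |⟨(8,0)⟩| = 11, so |H| is a multiple of lcm(11, 11) = 11 and divides |G| = 33.
Closing under the operation: H = {(0,0), (1,0), (2,0), (3,0), (4,0), (5,0), (6,0), (7,0), (8,0), (9,0), (10,0)}, so |H| = 11.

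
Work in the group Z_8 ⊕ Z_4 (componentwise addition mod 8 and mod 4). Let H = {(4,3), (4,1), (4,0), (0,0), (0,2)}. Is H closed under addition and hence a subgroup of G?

|H| = 5 does not divide |G| = 32, so by Lagrange H is not a subgroup.

No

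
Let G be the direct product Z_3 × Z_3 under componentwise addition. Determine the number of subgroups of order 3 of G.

|G| = 9 and 3 | 9, so subgroups of order 3 are possible by Lagrange.
The subgroups of order 3 are: {(0,0), (0,1), (0,2)}; {(0,0), (1,0), (2,0)}; {(0,0), (1,1), (2,2)}; {(0,0), (1,2), (2,1)}.
So G has 4 subgroups of order 3.

4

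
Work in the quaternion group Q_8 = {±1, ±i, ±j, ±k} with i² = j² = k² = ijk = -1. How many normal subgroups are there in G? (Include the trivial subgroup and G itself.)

G has 6 subgroups. Checking conjugation-invariance by order — order 1: 1/1 normal; order 2: 1/1 normal; order 4: 3/3 normal; order 8: 1/1 normal.
Total normal subgroups: 6.

6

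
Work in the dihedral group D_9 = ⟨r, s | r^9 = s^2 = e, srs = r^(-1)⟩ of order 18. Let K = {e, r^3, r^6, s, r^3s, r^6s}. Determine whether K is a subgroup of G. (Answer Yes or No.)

Yes

|K| = 6 divides |G| = 18, consistent with Lagrange.
K contains the identity, every element's inverse is in K, and K is closed under ·: it is a subgroup.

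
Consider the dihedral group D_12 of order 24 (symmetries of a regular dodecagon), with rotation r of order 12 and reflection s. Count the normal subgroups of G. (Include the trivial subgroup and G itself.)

G has 34 subgroups. Checking conjugation-invariance by order — order 1: 1/1 normal; order 2: 1/13 normal; order 3: 1/1 normal; order 4: 1/7 normal; order 6: 1/5 normal; order 8: 0/3 normal; order 12: 3/3 normal; order 24: 1/1 normal.
Total normal subgroups: 9.

9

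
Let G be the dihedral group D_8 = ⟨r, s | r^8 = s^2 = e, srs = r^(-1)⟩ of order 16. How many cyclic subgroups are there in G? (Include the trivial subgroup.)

12

Group the elements of G by the cyclic subgroup they generate; each cyclic subgroup of order d accounts for φ(d) elements.
Cyclic subgroups by order — order 1: 1; order 2: 9; order 4: 1; order 8: 1.
Total: 12.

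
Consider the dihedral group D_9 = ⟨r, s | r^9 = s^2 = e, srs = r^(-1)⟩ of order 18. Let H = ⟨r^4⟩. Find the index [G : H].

2

|⟨r^4⟩| = 9 and |G| = 18.
By Lagrange, [G : H] = |G|/|H| = 18/9 = 2.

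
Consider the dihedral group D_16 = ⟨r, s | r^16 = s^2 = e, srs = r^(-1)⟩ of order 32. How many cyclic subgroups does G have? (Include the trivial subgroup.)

21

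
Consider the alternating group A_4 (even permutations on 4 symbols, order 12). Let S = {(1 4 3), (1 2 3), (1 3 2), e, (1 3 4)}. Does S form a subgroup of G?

|S| = 5 does not divide |G| = 12, so by Lagrange S is not a subgroup.

No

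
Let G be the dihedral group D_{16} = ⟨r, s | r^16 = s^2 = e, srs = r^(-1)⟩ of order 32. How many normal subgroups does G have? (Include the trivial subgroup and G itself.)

8

G has 36 subgroups. Checking conjugation-invariance by order — order 1: 1/1 normal; order 2: 1/17 normal; order 4: 1/9 normal; order 8: 1/5 normal; order 16: 3/3 normal; order 32: 1/1 normal.
Total normal subgroups: 8.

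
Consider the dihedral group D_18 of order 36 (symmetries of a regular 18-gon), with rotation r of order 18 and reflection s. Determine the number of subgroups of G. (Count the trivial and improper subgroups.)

|G| = 36, so by Lagrange every subgroup order divides 36. Divisors: 1, 2, 3, 4, 6, 9, 12, 18, 36.
Subgroups by order — order 1: 1; order 2: 19; order 3: 1; order 4: 9; order 6: 7; order 9: 1; order 12: 3; order 18: 3; order 36: 1.
Total: 1 + 19 + 1 + 9 + 7 + 1 + 3 + 3 + 1 = 45.

45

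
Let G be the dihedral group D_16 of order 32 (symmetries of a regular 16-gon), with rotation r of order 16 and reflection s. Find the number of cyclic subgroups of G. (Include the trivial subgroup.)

21

Each element a generates a cyclic subgroup ⟨a⟩; distinct elements may generate the same one (a cyclic group of order d has φ(d) generators).
Cyclic subgroups by order — order 1: 1; order 2: 17; order 4: 1; order 8: 1; order 16: 1.
Total: 21.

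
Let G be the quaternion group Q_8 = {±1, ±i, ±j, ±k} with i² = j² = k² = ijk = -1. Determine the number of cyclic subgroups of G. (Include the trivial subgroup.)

Each element a generates a cyclic subgroup ⟨a⟩; distinct elements may generate the same one (a cyclic group of order d has φ(d) generators).
Cyclic subgroups by order — order 1: 1; order 2: 1; order 4: 3.
Total: 5.

5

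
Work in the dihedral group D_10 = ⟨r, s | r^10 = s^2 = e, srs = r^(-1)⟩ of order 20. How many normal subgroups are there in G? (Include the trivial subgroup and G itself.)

7

G has 22 subgroups. Checking conjugation-invariance by order — order 1: 1/1 normal; order 2: 1/11 normal; order 4: 0/5 normal; order 5: 1/1 normal; order 10: 3/3 normal; order 20: 1/1 normal.
Total normal subgroups: 7.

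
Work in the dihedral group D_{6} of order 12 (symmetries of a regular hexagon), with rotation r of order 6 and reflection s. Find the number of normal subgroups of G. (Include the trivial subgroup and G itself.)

7

G has 16 subgroups. Checking conjugation-invariance by order — order 1: 1/1 normal; order 2: 1/7 normal; order 3: 1/1 normal; order 4: 0/3 normal; order 6: 3/3 normal; order 12: 1/1 normal.
Total normal subgroups: 7.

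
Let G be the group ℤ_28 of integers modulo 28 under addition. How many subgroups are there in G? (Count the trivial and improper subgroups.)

6

Subgroups of the cyclic group ℤ_28 correspond bijectively to divisors of 28.
Divisors of 28: 1, 2, 4, 7, 14, 28.
So ℤ_28 has 6 subgroups.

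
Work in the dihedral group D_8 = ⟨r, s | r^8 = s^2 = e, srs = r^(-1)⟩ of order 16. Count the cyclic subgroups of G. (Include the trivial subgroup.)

12

Group the elements of G by the cyclic subgroup they generate; each cyclic subgroup of order d accounts for φ(d) elements.
Cyclic subgroups by order — order 1: 1; order 2: 9; order 4: 1; order 8: 1.
Total: 12.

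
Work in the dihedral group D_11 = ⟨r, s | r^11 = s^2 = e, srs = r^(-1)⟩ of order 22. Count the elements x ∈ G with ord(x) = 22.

No element of G has order 22 (even though 22 | 22).

0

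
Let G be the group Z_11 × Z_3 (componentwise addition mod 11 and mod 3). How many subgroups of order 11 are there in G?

|G| = 33 and 11 | 33, so subgroups of order 11 are possible by Lagrange.
The subgroups of order 11 are: {(0,0), (1,0), (2,0), (3,0), (4,0), (5,0), (6,0), (7,0), (8,0), (9,0), (10,0)}.
So G has 1 subgroup of order 11.

1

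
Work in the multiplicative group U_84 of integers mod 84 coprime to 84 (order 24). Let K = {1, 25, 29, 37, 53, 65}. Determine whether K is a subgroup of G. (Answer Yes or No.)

|K| = 6 divides |G| = 24, consistent with Lagrange.
K contains the identity, every element's inverse is in K, and K is closed under ·: it is a subgroup.
In fact K = ⟨65⟩.

Yes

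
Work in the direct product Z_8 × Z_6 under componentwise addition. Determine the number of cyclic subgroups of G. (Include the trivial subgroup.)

16

A cyclic subgroup of order d is generated by each of its φ(d) elements of order d, so the cyclic subgroups of order d number (#elements of order d)/φ(d).
Cyclic subgroups by order — order 1: 1; order 2: 3; order 3: 1; order 4: 2; order 6: 3; order 8: 2; order 12: 2; order 24: 2.
Total: 16.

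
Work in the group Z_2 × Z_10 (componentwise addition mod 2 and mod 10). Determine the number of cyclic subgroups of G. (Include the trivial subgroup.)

A cyclic subgroup of order d is generated by each of its φ(d) elements of order d, so the cyclic subgroups of order d number (#elements of order d)/φ(d).
Cyclic subgroups by order — order 1: 1; order 2: 3; order 5: 1; order 10: 3.
Total: 8.

8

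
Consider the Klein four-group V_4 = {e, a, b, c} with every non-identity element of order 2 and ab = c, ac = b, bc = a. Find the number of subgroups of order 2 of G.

|G| = 4 and 2 | 4, so subgroups of order 2 are possible by Lagrange.
The subgroups of order 2 are: {e, a}; {e, b}; {e, c}.
So G has 3 subgroups of order 2.

3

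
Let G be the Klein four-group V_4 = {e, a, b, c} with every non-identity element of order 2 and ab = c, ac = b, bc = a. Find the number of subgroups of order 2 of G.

3

|G| = 4 and 2 | 4, so subgroups of order 2 are possible by Lagrange.
The subgroups of order 2 are: {e, a}; {e, b}; {e, c}.
So G has 3 subgroups of order 2.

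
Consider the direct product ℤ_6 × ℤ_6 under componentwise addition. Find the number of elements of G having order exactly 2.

3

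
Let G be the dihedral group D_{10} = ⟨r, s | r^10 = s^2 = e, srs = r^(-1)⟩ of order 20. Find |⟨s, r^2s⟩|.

|⟨s⟩| = 2 and |⟨r^2s⟩| = 2, so |H| is a multiple of lcm(2, 2) = 2 and divides |G| = 20.
Closing under the operation: H = {e, r^2, r^4, r^6, r^8, s, r^2s, r^4s, r^6s, r^8s}, so |H| = 10.

10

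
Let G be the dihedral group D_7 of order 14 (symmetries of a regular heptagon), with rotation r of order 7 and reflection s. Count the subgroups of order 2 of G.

7

|G| = 14 and 2 | 14, so subgroups of order 2 are possible by Lagrange.
The subgroups of order 2 are: {e, r^2s}; {e, r^3s}; {e, r^4s}; {e, r^5s}; … (7 in all).
So G has 7 subgroups of order 2.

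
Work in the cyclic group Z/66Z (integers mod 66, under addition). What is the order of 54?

11

In Z/66Z, the order of an element a is n/gcd(a, n).
gcd(54, 66) = 6, so |⟨54⟩| = 66/6 = 11.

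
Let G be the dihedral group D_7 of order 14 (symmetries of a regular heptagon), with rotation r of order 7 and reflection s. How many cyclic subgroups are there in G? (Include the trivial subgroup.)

Each element a generates a cyclic subgroup ⟨a⟩; distinct elements may generate the same one (a cyclic group of order d has φ(d) generators).
Cyclic subgroups by order — order 1: 1; order 2: 7; order 7: 1.
Total: 9.

9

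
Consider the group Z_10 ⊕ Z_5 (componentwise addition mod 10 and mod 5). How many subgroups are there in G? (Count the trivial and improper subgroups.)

16

|G| = 50, so by Lagrange every subgroup order divides 50. Divisors: 1, 2, 5, 10, 25, 50.
Subgroups by order — order 1: 1; order 2: 1; order 5: 6; order 10: 6; order 25: 1; order 50: 1.
Total: 1 + 1 + 6 + 6 + 1 + 1 = 16.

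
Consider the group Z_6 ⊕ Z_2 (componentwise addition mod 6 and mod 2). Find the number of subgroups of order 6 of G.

|G| = 12 and 6 | 12, so subgroups of order 6 are possible by Lagrange.
The subgroups of order 6 are: {(0,0), (0,1), (2,0), (2,1), (4,0), (4,1)}; {(0,0), (1,0), (2,0), (3,0), (4,0), (5,0)}; {(0,0), (1,1), (2,0), (3,1), (4,0), (5,1)}.
So G has 3 subgroups of order 6.

3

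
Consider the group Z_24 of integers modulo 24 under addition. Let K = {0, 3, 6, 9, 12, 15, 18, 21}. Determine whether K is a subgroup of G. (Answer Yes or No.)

Yes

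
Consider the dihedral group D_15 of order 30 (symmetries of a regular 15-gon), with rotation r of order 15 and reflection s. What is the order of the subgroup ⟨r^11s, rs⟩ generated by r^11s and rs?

|⟨r^11s⟩| = 2 and |⟨rs⟩| = 2, so |H| is a multiple of lcm(2, 2) = 2 and divides |G| = 30.
Closing under the operation: H = {e, r^5, r^10, rs, r^6s, r^11s}, so |H| = 6.

6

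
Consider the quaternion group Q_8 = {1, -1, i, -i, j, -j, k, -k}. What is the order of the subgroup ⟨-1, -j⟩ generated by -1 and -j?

4

|⟨-1⟩| = 2 and |⟨-j⟩| = 4, so |H| is a multiple of lcm(2, 4) = 4 and divides |G| = 8.
Closing under the operation: H = {1, -1, j, -j}, so |H| = 4.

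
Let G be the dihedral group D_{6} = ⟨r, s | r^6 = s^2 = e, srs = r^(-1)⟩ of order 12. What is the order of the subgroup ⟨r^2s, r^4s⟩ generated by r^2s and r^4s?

|⟨r^2s⟩| = 2 and |⟨r^4s⟩| = 2, so |H| is a multiple of lcm(2, 2) = 2 and divides |G| = 12.
Closing under the operation: H = {e, r^2, r^4, s, r^2s, r^4s}, so |H| = 6.

6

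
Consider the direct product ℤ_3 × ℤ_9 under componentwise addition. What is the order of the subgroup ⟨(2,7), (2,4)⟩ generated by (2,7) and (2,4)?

9

|⟨(2,7)⟩| = 9 and |⟨(2,4)⟩| = 9, so |H| is a multiple of lcm(9, 9) = 9 and divides |G| = 27.
Closing under the operation: H = {(0,0), (0,3), (0,6), (1,2), (1,5), (1,8), (2,1), (2,4), (2,7)}, so |H| = 9.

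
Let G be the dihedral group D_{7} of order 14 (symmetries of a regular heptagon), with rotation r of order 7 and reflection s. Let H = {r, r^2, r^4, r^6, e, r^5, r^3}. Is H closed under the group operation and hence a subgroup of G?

Yes

|H| = 7 divides |G| = 14, consistent with Lagrange.
H contains the identity, every element's inverse is in H, and H is closed under ·: it is a subgroup.
In fact H = ⟨r^4⟩.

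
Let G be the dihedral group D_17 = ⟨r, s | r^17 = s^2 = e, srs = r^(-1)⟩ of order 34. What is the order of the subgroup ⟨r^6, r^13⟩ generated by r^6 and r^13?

|⟨r^6⟩| = 17 and |⟨r^13⟩| = 17, so |H| is a multiple of lcm(17, 17) = 17 and divides |G| = 34.
Closing under the operation: H = {e, r, r^2, r^3, r^4, r^5, r^6, r^7, r^8, r^9, r^10, r^11, r^12, r^13, r^14, r^15, r^16}, so |H| = 17.

17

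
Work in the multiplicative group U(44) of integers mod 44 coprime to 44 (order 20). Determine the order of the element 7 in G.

10

Compute successive powers of 7 mod 44: 7, 5, 35, 25, 43, 37, 39, 9, …; 7^10 ≡ 1 (mod 44).
So |⟨7⟩| = 10.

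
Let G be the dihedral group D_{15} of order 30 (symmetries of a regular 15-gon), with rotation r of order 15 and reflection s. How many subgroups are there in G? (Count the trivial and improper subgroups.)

28

|G| = 30, so by Lagrange every subgroup order divides 30. Divisors: 1, 2, 3, 5, 6, 10, 15, 30.
Subgroups by order — order 1: 1; order 2: 15; order 3: 1; order 5: 1; order 6: 5; order 10: 3; order 15: 1; order 30: 1.
Total: 1 + 15 + 1 + 1 + 5 + 3 + 1 + 1 = 28.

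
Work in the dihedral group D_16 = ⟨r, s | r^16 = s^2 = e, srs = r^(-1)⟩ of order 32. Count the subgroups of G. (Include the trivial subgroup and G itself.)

36

|G| = 32, so by Lagrange every subgroup order divides 32. Divisors: 1, 2, 4, 8, 16, 32.
Subgroups by order — order 1: 1; order 2: 17; order 4: 9; order 8: 5; order 16: 3; order 32: 1.
Total: 1 + 17 + 9 + 5 + 3 + 1 = 36.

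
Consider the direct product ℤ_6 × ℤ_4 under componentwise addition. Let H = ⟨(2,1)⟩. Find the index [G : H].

|⟨(2,1)⟩| = 12 and |G| = 24.
By Lagrange, [G : H] = |G|/|H| = 24/12 = 2.

2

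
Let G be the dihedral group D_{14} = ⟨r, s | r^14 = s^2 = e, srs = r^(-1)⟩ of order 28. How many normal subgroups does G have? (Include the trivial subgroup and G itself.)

7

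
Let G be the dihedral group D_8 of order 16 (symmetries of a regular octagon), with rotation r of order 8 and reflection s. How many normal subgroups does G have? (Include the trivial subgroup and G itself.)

7

G has 19 subgroups. Checking conjugation-invariance by order — order 1: 1/1 normal; order 2: 1/9 normal; order 4: 1/5 normal; order 8: 3/3 normal; order 16: 1/1 normal.
Total normal subgroups: 7.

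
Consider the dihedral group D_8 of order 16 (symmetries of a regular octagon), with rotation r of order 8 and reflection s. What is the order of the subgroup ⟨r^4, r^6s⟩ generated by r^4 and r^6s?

4

|⟨r^4⟩| = 2 and |⟨r^6s⟩| = 2, so |H| is a multiple of lcm(2, 2) = 2 and divides |G| = 16.
Closing under the operation: H = {e, r^4, r^2s, r^6s}, so |H| = 4.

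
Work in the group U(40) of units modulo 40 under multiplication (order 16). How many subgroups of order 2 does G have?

7

|G| = 16 and 2 | 16, so subgroups of order 2 are possible by Lagrange.
The subgroups of order 2 are: {1, 11}; {1, 19}; {1, 21}; {1, 29}; … (7 in all).
So G has 7 subgroups of order 2.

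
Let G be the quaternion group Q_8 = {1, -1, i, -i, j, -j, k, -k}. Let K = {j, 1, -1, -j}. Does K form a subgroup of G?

|K| = 4 divides |G| = 8, consistent with Lagrange.
K contains the identity, every element's inverse is in K, and K is closed under ·: it is a subgroup.
In fact K = ⟨j⟩.

Yes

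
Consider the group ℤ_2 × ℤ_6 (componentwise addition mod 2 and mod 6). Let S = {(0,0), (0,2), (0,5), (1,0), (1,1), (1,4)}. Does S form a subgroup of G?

(0,2) ∈ S but its inverse (0,4) ∉ S, so S is not a subgroup.

No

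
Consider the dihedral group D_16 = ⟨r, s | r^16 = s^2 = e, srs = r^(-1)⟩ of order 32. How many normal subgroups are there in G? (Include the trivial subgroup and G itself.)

G has 36 subgroups. Checking conjugation-invariance by order — order 1: 1/1 normal; order 2: 1/17 normal; order 4: 1/9 normal; order 8: 1/5 normal; order 16: 3/3 normal; order 32: 1/1 normal.
Total normal subgroups: 8.

8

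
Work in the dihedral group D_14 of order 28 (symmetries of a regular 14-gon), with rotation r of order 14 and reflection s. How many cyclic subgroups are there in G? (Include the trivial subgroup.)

A cyclic subgroup of order d is generated by each of its φ(d) elements of order d, so the cyclic subgroups of order d number (#elements of order d)/φ(d).
Cyclic subgroups by order — order 1: 1; order 2: 15; order 7: 1; order 14: 1.
Total: 18.

18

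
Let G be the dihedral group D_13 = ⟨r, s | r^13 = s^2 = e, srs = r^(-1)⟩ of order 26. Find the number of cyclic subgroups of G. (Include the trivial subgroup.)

15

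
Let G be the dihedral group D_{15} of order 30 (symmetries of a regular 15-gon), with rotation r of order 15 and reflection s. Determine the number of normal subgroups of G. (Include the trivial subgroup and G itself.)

5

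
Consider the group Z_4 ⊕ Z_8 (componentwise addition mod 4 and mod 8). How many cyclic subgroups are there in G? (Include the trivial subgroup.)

A cyclic subgroup of order d is generated by each of its φ(d) elements of order d, so the cyclic subgroups of order d number (#elements of order d)/φ(d).
Cyclic subgroups by order — order 1: 1; order 2: 3; order 4: 6; order 8: 4.
Total: 14.

14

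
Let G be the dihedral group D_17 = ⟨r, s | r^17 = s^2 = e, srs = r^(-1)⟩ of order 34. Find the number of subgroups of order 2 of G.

|G| = 34 and 2 | 34, so subgroups of order 2 are possible by Lagrange.
The subgroups of order 2 are: {e, r^10s}; {e, r^11s}; {e, r^12s}; {e, r^13s}; … (17 in all).
So G has 17 subgroups of order 2.

17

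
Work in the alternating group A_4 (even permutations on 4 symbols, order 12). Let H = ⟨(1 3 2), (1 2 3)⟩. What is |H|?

|⟨(1 3 2)⟩| = 3 and |⟨(1 2 3)⟩| = 3, so |H| is a multiple of lcm(3, 3) = 3 and divides |G| = 12.
Closing under the operation: H = {e, (1 2 3), (1 3 2)}, so |H| = 3.

3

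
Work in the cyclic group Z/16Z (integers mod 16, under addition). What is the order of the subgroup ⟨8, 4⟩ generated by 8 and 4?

4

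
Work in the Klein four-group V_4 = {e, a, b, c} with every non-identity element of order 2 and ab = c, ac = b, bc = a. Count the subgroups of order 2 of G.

|G| = 4 and 2 | 4, so subgroups of order 2 are possible by Lagrange.
The subgroups of order 2 are: {e, a}; {e, b}; {e, c}.
So G has 3 subgroups of order 2.

3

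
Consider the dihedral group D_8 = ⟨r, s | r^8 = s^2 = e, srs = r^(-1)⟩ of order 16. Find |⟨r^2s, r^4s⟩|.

|⟨r^2s⟩| = 2 and |⟨r^4s⟩| = 2, so |H| is a multiple of lcm(2, 2) = 2 and divides |G| = 16.
Closing under the operation: H = {e, r^2, r^4, r^6, s, r^2s, r^4s, r^6s}, so |H| = 8.

8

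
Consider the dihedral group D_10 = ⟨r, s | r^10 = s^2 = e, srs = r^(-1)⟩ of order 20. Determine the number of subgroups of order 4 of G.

|G| = 20 and 4 | 20, so subgroups of order 4 are possible by Lagrange.
The subgroups of order 4 are: {e, r^5, r^2s, r^7s}; {e, r^5, r^3s, r^8s}; {e, r^5, r^4s, r^9s}; {e, r^5, s, r^5s}; … (5 in all).
So G has 5 subgroups of order 4.

5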